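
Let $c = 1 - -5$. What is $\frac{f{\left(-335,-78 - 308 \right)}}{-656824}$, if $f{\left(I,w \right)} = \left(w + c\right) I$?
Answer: $- \frac{31825}{164206} \approx -0.19381$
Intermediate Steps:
$c = 6$ ($c = 1 + 5 = 6$)
$f{\left(I,w \right)} = I \left(6 + w\right)$ ($f{\left(I,w \right)} = \left(w + 6\right) I = \left(6 + w\right) I = I \left(6 + w\right)$)
$\frac{f{\left(-335,-78 - 308 \right)}}{-656824} = \frac{\left(-335\right) \left(6 - 386\right)}{-656824} = - 335 \left(6 - 386\right) \left(- \frac{1}{656824}\right) = \left(-335\right) \left(-380\right) \left(- \frac{1}{656824}\right) = 127300 \left(- \frac{1}{656824}\right) = - \frac{31825}{164206}$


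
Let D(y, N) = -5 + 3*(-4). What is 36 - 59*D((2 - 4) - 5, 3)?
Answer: 1039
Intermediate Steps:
D(y, N) = -17 (D(y, N) = -5 - 12 = -17)
36 - 59*D((2 - 4) - 5, 3) = 36 - 59*(-17) = 36 + 1003 = 1039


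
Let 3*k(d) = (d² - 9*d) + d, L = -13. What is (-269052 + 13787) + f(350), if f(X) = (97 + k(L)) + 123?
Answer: -254954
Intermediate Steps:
k(d) = -8*d/3 + d²/3 (k(d) = ((d² - 9*d) + d)/3 = (d² - 8*d)/3 = -8*d/3 + d²/3)
f(X) = 311 (f(X) = (97 + (⅓)*(-13)*(-8 - 13)) + 123 = (97 + (⅓)*(-13)*(-21)) + 123 = (97 + 91) + 123 = 188 + 123 = 311)
(-269052 + 13787) + f(350) = (-269052 + 13787) + 311 = -255265 + 311 = -254954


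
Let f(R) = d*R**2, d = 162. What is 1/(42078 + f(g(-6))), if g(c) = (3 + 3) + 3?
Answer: 1/55200 ≈ 1.8116e-5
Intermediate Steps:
g(c) = 9 (g(c) = 6 + 3 = 9)
f(R) = 162*R**2
1/(42078 + f(g(-6))) = 1/(42078 + 162*9**2) = 1/(42078 + 162*81) = 1/(42078 + 13122) = 1/55200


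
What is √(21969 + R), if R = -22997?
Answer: 2*I*√257 ≈ 32.062*I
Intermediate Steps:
√(21969 + R) = √(21969 - 22997) = √(-1028) = 2*I*√257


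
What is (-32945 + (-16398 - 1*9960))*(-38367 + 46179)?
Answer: -463275036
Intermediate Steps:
(-32945 + (-16398 - 1*9960))*(-38367 + 46179) = (-32945 + (-16398 - 9960))*7812 = (-32945 - 26358)*7812 = -59303*7812 = -463275036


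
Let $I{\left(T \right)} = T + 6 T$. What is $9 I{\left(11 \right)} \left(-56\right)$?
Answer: $-38808$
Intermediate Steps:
$I{\left(T \right)} = 7 T$
$9 I{\left(11 \right)} \left(-56\right) = 9 \cdot 7 \cdot 11 \left(-56\right) = 9 \cdot 77 \left(-56\right) = 693 \left(-56\right) = -38808$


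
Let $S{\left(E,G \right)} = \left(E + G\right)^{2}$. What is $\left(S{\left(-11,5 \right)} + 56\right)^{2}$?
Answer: $8464$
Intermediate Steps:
$\left(S{\left(-11,5 \right)} + 56\right)^{2} = \left(\left(-11 + 5\right)^{2} + 56\right)^{2} = \left(\left(-6\right)^{2} + 56\right)^{2} = \left(36 + 56\right)^{2} = 92^{2} = 8464$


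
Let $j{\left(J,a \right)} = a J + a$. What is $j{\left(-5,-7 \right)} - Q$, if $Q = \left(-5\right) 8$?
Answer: $68$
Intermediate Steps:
$j{\left(J,a \right)} = a + J a$ ($j{\left(J,a \right)} = J a + a = a + J a$)
$Q = -40$
$j{\left(-5,-7 \right)} - Q = - 7 \left(1 - 5\right) - -40 = \left(-7\right) \left(-4\right) + 40 = 28 + 40 = 68$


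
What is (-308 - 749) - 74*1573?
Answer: -117459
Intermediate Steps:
(-308 - 749) - 74*1573 = -1057 - 116402 = -117459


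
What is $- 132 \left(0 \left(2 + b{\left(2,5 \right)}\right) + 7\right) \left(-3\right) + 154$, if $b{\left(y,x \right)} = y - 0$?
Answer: $2926$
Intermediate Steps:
$b{\left(y,x \right)} = y$ ($b{\left(y,x \right)} = y + 0 = y$)
$- 132 \left(0 \left(2 + b{\left(2,5 \right)}\right) + 7\right) \left(-3\right) + 154 = - 132 \left(0 \left(2 + 2\right) + 7\right) \left(-3\right) + 154 = - 132 \left(0 \cdot 4 + 7\right) \left(-3\right) + 154 = - 132 \left(0 + 7\right) \left(-3\right) + 154 = - 132 \cdot 7 \left(-3\right) + 154 = \left(-132\right) \left(-21\right) + 154 = 2772 + 154 = 2926$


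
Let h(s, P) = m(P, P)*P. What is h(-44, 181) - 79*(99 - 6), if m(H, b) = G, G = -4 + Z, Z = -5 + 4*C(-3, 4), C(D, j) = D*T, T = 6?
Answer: -22008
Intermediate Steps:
C(D, j) = 6*D (C(D, j) = D*6 = 6*D)
Z = -77 (Z = -5 + 4*(6*(-3)) = -5 + 4*(-18) = -5 - 72 = -77)
G = -81 (G = -4 - 77 = -81)
m(H, b) = -81
h(s, P) = -81*P
h(-44, 181) - 79*(99 - 6) = -81*181 - 79*(99 - 6) = -14661 - 79*93 = -14661 - 7347 = -22008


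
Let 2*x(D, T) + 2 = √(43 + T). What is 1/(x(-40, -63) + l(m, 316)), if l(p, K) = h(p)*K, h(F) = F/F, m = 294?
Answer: 63/19846 - I*√5/99230 ≈ 0.0031744 - 2.2534e-5*I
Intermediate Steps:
h(F) = 1
l(p, K) = K (l(p, K) = 1*K = K)
x(D, T) = -1 + √(43 + T)/2
1/(x(-40, -63) + l(m, 316)) = 1/((-1 + √(43 - 63)/2) + 316) = 1/((-1 + √(-20)/2) + 316) = 1/((-1 + (2*I*√5)/2) + 316) = 1/((-1 + I*√5) + 316) = 1/(315 + I*√5)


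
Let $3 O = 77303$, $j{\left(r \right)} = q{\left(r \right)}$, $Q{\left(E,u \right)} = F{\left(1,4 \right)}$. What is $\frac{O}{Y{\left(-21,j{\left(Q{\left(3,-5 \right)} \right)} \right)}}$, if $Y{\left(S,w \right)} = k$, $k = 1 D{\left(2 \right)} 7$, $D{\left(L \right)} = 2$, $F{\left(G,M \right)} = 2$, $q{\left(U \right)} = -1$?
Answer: $\frac{77303}{42} \approx 1840.5$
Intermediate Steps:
$Q{\left(E,u \right)} = 2$
$j{\left(r \right)} = -1$
$k = 14$ ($k = 1 \cdot 2 \cdot 7 = 2 \cdot 7 = 14$)
$Y{\left(S,w \right)} = 14$
$O = \frac{77303}{3}$ ($O = \frac{1}{3} \cdot 77303 = \frac{77303}{3} \approx 25768.0$)
$\frac{O}{Y{\left(-21,j{\left(Q{\left(3,-5 \right)} \right)} \right)}} = \frac{77303}{3 \cdot 14} = \frac{77303}{3} \cdot \frac{1}{14} = \frac{77303}{42}$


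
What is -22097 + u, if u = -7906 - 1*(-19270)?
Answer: -10733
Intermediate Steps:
u = 11364 (u = -7906 + 19270 = 11364)
-22097 + u = -22097 + 11364 = -10733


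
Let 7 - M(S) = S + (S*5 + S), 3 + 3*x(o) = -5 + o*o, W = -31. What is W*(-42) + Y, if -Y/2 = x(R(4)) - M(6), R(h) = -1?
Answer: 3710/3 ≈ 1236.7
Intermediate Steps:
x(o) = -8/3 + o**2/3 (x(o) = -1 + (-5 + o*o)/3 = -1 + (-5 + o**2)/3 = -1 + (-5/3 + o**2/3) = -8/3 + o**2/3)
M(S) = 7 - 7*S (M(S) = 7 - (S + (S*5 + S)) = 7 - (S + (5*S + S)) = 7 - (S + 6*S) = 7 - 7*S)
Y = -196/3 (Y = -2*((-8/3 + (1/3)*(-1)**2) - (7 - 7*6)) = -2*((-8/3 + (1/3)*1) - (7 - 42)) = -2*((-8/3 + 1/3) - 1*(-35)) = -2*(-7/3 + 35) = -2*98/3 = -196/3 ≈ -65.333)
W*(-42) + Y = -31*(-42) - 196/3 = 1302 - 196/3 = 3710/3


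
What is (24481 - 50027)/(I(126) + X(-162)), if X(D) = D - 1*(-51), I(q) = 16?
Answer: 25546/95 ≈ 268.91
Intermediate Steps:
X(D) = 51 + D (X(D) = D + 51 = 51 + D)
(24481 - 50027)/(I(126) + X(-162)) = (24481 - 50027)/(16 + (51 - 162)) = -25546/(16 - 111) = -25546/(-95) = -25546*(-1/95) = 25546/95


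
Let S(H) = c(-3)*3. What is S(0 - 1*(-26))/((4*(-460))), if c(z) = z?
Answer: 9/1840 ≈ 0.0048913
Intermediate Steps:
S(H) = -9 (S(H) = -3*3 = -9)
S(0 - 1*(-26))/((4*(-460))) = -9/(4*(-460)) = -9/(-1840) = -9*(-1/1840) = 9/1840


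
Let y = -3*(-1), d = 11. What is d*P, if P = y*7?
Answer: 231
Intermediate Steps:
y = 3
P = 21 (P = 3*7 = 21)
d*P = 11*21 = 231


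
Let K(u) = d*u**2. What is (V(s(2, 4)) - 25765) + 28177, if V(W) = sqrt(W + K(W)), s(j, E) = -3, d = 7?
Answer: 2412 + 2*sqrt(15) ≈ 2419.7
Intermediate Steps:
K(u) = 7*u**2
V(W) = sqrt(W + 7*W**2)
(V(s(2, 4)) - 25765) + 28177 = (sqrt(-3*(1 + 7*(-3))) - 25765) + 28177 = (sqrt(-3*(1 - 21)) - 25765) + 28177 = (sqrt(-3*(-20)) - 25765) + 28177 = (sqrt(60) - 25765) + 28177 = (2*sqrt(15) - 25765) + 28177 = (-25765 + 2*sqrt(15)) + 28177 = 2412 + 2*sqrt(15)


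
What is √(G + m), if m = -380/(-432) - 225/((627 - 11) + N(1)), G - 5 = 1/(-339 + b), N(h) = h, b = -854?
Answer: √967994137232457/13249458 ≈ 2.3482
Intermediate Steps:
G = 5964/1193 (G = 5 + 1/(-339 - 854) = 5 + 1/(-1193) = 5 - 1/1193 = 5964/1193 ≈ 4.9992)
m = 34315/66636 (m = -380/(-432) - 225/((627 - 11) + 1) = -380*(-1/432) - 225/(616 + 1) = 95/108 - 225/617 = 34315/66636 ≈ 0.51496)
√(G + m) = √(5964/1193 + 34315/66636) = √(438354899/79496748) = √967994137232457/13249458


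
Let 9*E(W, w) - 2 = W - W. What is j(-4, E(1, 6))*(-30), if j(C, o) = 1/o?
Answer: -135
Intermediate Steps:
E(W, w) = 2/9 (E(W, w) = 2/9 + (W - W)/9 = 2/9 + (1/9)*0 = 2/9 + 0 = 2/9)
j(-4, E(1, 6))*(-30) = -30/(2/9) = (9/2)*(-30) = -135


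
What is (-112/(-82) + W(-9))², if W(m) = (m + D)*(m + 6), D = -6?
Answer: 3613801/1681 ≈ 2149.8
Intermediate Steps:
W(m) = (-6 + m)*(6 + m) (W(m) = (m - 6)*(m + 6) = (-6 + m)*(6 + m))
(-112/(-82) + W(-9))² = (-112/(-82) + (-36 + (-9)²))² = (-112*(-1/82) + (-36 + 81))² = (56/41 + 45)² = (1901/41)² = 3613801/1681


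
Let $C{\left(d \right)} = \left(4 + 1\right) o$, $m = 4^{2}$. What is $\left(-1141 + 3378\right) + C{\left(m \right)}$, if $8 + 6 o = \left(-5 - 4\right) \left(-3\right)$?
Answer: $\frac{13517}{6} \approx 2252.8$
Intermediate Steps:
$o = \frac{19}{6}$ ($o = - \frac{4}{3} + \frac{\left(-5 - 4\right) \left(-3\right)}{6} = - \frac{4}{3} + \frac{\left(-9\right) \left(-3\right)}{6} = - \frac{4}{3} + \frac{1}{6} \cdot 27 = - \frac{4}{3} + \frac{9}{2} = \frac{19}{6} \approx 3.1667$)
$m = 16$
$C{\left(d \right)} = \frac{95}{6}$ ($C{\left(d \right)} = \left(4 + 1\right) \frac{19}{6} = 5 \cdot \frac{19}{6} = \frac{95}{6}$)
$\left(-1141 + 3378\right) + C{\left(m \right)} = \left(-1141 + 3378\right) + \frac{95}{6} = 2237 + \frac{95}{6} = \frac{13517}{6}$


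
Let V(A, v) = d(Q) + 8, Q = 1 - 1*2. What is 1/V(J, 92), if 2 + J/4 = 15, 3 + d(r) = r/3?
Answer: 3/14 ≈ 0.21429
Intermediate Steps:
Q = -1 (Q = 1 - 2 = -1)
d(r) = -3 + r/3
J = 52 (J = -8 + 4*15 = -8 + 60 = 52)
V(A, v) = 14/3 (V(A, v) = (-3 + (⅓)*(-1)) + 8 = (-3 - ⅓) + 8 = -10/3 + 8 = 14/3)
1/V(J, 92) = 1/(14/3) = 3/14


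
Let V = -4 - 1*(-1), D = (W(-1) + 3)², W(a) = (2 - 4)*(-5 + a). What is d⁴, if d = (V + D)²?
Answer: 5899616690476974336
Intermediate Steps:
W(a) = 10 - 2*a (W(a) = -2*(-5 + a) = 10 - 2*a)
D = 225 (D = ((10 - 2*(-1)) + 3)² = ((10 + 2) + 3)² = (12 + 3)² = 15² = 225)
V = -3 (V = -4 + 1 = -3)
d = 49284 (d = (-3 + 225)² = 222² = 49284)
d⁴ = 49284⁴ = 5899616690476974336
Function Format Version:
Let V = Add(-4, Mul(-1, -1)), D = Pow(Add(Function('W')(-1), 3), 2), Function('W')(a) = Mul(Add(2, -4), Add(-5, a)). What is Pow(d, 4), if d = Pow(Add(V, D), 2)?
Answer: 5899616690476974336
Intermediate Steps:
Function('W')(a) = Add(10, Mul(-2, a)) (Function('W')(a) = Mul(-2, Add(-5, a)) = Add(10, Mul(-2, a)))
D = 225 (D = Pow(Add(Add(10, Mul(-2, -1)), 3), 2) = Pow(Add(Add(10, 2), 3), 2) = Pow(Add(12, 3), 2) = Pow(15, 2) = 225)
V = -3 (V = Add(-4, 1) = -3)
d = 49284 (d = Pow(Add(-3, 225), 2) = Pow(222, 2) = 49284)
Pow(d, 4) = Pow(49284, 4) = 5899616690476974336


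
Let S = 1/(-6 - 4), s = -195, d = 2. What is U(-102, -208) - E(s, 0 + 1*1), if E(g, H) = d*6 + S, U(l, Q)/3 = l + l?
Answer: -6239/10 ≈ -623.90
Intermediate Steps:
U(l, Q) = 6*l (U(l, Q) = 3*(l + l) = 3*(2*l) = 6*l)
S = -⅒ (S = 1/(-10) = -⅒ ≈ -0.10000)
E(g, H) = 119/10 (E(g, H) = 2*6 - ⅒ = 12 - ⅒ = 119/10)
U(-102, -208) - E(s, 0 + 1*1) = 6*(-102) - 1*119/10 = -612 - 119/10 = -6239/10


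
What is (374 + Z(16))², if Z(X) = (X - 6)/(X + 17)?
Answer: 152571904/1089 ≈ 1.4010e+5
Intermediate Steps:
Z(X) = (-6 + X)/(17 + X)
(374 + Z(16))² = (374 + (-6 + 16)/(17 + 16))² = (374 + 10/33)² = (12352/33)² = 152571904/1089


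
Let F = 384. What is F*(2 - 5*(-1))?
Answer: 2688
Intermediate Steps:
F*(2 - 5*(-1)) = 384*(2 - 5*(-1)) = 384*(2 + 5) = 384*7 = 2688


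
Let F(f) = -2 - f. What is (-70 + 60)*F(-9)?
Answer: -70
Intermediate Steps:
(-70 + 60)*F(-9) = (-70 + 60)*(-2 - 1*(-9)) = -10*(-2 + 9) = -10*7 = -70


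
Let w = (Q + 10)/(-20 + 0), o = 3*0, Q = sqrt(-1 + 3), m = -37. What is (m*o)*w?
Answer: 0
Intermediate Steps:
Q = sqrt(2) ≈ 1.4142
o = 0
w = -1/2 - sqrt(2)/20 (w = (sqrt(2) + 10)/(-20 + 0) = (10 + sqrt(2))/(-20) = (10 + sqrt(2))*(-1/20) = -1/2 - sqrt(2)/20 ≈ -0.57071)
(m*o)*w = (-37*0)*(-1/2 - sqrt(2)/20) = 0*(-1/2 - sqrt(2)/20) = 0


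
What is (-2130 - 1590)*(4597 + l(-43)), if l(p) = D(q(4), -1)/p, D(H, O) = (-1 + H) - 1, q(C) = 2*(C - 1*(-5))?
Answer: -735276600/43 ≈ -1.7099e+7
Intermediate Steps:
q(C) = 10 + 2*C (q(C) = 2*(C + 5) = 2*(5 + C) = 10 + 2*C)
D(H, O) = -2 + H
l(p) = 16/p (l(p) = (-2 + (10 + 2*4))/p = (-2 + (10 + 8))/p = (-2 + 18)/p = 16/p)
(-2130 - 1590)*(4597 + l(-43)) = (-2130 - 1590)*(4597 + 16/(-43)) = -3720*(4597 + 16*(-1/43)) = -3720*(4597 - 16/43) = -3720*197655/43 = -735276600/43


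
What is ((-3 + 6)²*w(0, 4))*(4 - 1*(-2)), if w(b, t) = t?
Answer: 216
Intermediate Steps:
((-3 + 6)²*w(0, 4))*(4 - 1*(-2)) = ((-3 + 6)²*4)*(4 - 1*(-2)) = (3²*4)*(4 + 2) = (9*4)*6 = 36*6 = 216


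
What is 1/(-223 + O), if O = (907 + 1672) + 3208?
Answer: 1/5564 ≈ 0.00017973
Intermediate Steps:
O = 5787 (O = 2579 + 3208 = 5787)
1/(-223 + O) = 1/(-223 + 5787) = 1/5564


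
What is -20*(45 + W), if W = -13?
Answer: -640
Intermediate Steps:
-20*(45 + W) = -20*(45 - 13) = -20*32 = -640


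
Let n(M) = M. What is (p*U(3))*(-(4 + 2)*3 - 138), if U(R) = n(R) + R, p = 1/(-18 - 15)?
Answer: 312/11 ≈ 28.364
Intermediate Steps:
p = -1/33 (p = 1/(-33) = -1/33 ≈ -0.030303)
U(R) = 2*R (U(R) = R + R = 2*R)
(p*U(3))*(-(4 + 2)*3 - 138) = (-2*3/33)*(-(4 + 2)*3 - 138) = (-1/33*6)*(-6*3 - 138) = -2*(-1*18 - 138)/11 = -2*(-18 - 138)/11 = -2/11*(-156) = 312/11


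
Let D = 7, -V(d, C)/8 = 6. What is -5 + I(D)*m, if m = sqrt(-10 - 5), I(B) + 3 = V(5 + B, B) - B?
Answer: -5 - 58*I*sqrt(15) ≈ -5.0 - 224.63*I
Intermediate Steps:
V(d, C) = -48 (V(d, C) = -8*6 = -48)
I(B) = -51 - B (I(B) = -3 + (-48 - B) = -51 - B)
m = I*sqrt(15) (m = sqrt(-15) = I*sqrt(15) ≈ 3.873*I)
-5 + I(D)*m = -5 + (-51 - 1*7)*(I*sqrt(15)) = -5 + (-51 - 7)*(I*sqrt(15)) = -5 - 58*I*sqrt(15)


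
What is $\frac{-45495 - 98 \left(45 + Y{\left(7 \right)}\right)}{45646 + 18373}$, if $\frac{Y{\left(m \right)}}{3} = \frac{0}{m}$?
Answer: $- \frac{49905}{64019} \approx -0.77953$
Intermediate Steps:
$Y{\left(m \right)} = 0$ ($Y{\left(m \right)} = 3 \frac{0}{m} = 3 \cdot 0 = 0$)
$\frac{-45495 - 98 \left(45 + Y{\left(7 \right)}\right)}{45646 + 18373} = \frac{-45495 - 98 \left(45 + 0\right)}{45646 + 18373} = \frac{-45495 - 4410}{64019} = \left(-45495 - 4410\right) \frac{1}{64019} = \left(-49905\right) \frac{1}{64019} = - \frac{49905}{64019}$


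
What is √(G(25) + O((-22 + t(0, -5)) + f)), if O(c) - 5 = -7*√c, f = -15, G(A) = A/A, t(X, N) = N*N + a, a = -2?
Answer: √(6 - 7*I*√14) ≈ 4.054 - 3.2303*I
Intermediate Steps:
t(X, N) = -2 + N² (t(X, N) = N*N - 2 = N² - 2 = -2 + N²)
G(A) = 1
O(c) = 5 - 7*√c
√(G(25) + O((-22 + t(0, -5)) + f)) = √(1 + (5 - 7*√((-22 + (-2 + (-5)²)) - 15))) = √(1 + (5 - 7*√((-22 + (-2 + 25)) - 15))) = √(1 + (5 - 7*√((-22 + 23) - 15))) = √(1 + (5 - 7*√(1 - 15))) = √(1 + (5 - 7*I*√14)) = √(6 - 7*I*√14)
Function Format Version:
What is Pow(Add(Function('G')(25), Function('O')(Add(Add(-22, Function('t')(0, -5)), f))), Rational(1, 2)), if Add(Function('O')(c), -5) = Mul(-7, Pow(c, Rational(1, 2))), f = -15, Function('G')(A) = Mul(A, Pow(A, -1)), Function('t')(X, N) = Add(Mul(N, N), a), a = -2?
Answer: Pow(Add(6, Mul(-7, I, Pow(14, Rational(1, 2)))), Rational(1, 2)) ≈ Add(4.0540, Mul(-3.2303, I))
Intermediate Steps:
Function('t')(X, N) = Add(-2, Pow(N, 2)) (Function('t')(X, N) = Add(Mul(N, N), -2) = Add(Pow(N, 2), -2) = Add(-2, Pow(N, 2)))
Function('G')(A) = 1
Function('O')(c) = Add(5, Mul(-7, Pow(c, Rational(1, 2))))
Pow(Add(Function('G')(25), Function('O')(Add(Add(-22, Function('t')(0, -5)), f))), Rational(1, 2)) = Pow(Add(1, Add(5, Mul(-7, Pow(Add(Add(-22, Add(-2, Pow(-5, 2))), -15), Rational(1, 2))))), Rational(1, 2)) = Pow(Add(1, Add(5, Mul(-7, Pow(Add(Add(-22, Add(-2, 25)), -15), Rational(1, 2))))), Rational(1, 2)) = Pow(Add(1, Add(5, Mul(-7, Pow(Add(Add(-22, 23), -15), Rational(1, 2))))), Rational(1, 2)) = Pow(Add(1, Add(5, Mul(-7, Pow(Add(1, -15), Rational(1, 2))))), Rational(1, 2)) = Pow(Add(1, Add(5, Mul(-7, Pow(-14, Rational(1, 2))))), Rational(1, 2)) = Pow(Add(1, Add(5, Mul(-7, Mul(I, Pow(14, Rational(1, 2)))))), Rational(1, 2)) = Pow(Add(1, Add(5, Mul(-7, I, Pow(14, Rational(1, 2))))), Rational(1, 2)) = Pow(Add(6, Mul(-7, I, Pow(14, Rational(1, 2)))), Rational(1, 2))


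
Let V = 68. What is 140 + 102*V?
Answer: 7076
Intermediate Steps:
140 + 102*V = 140 + 102*68 = 140 + 6936 = 7076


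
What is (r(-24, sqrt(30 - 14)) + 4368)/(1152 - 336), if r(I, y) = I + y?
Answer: 1087/204 ≈ 5.3284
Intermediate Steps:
(r(-24, sqrt(30 - 14)) + 4368)/(1152 - 336) = ((-24 + sqrt(30 - 14)) + 4368)/(1152 - 336) = ((-24 + sqrt(16)) + 4368)/816 = ((-24 + 4) + 4368)*(1/816) = (-20 + 4368)*(1/816) = 4348*(1/816) = 1087/204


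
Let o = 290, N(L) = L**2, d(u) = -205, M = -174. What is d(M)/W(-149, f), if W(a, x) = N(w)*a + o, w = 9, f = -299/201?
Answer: 205/11779 ≈ 0.017404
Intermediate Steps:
f = -299/201 (f = -299*1/201 = -299/201 ≈ -1.4876)
W(a, x) = 290 + 81*a (W(a, x) = 9**2*a + 290 = 81*a + 290 = 290 + 81*a)
d(M)/W(-149, f) = -205/(290 + 81*(-149)) = -205/(290 - 12069) = -205/(-11779) = -205*(-1/11779) = 205/11779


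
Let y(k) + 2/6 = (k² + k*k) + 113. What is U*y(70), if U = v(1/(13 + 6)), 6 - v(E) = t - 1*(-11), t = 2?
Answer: -208166/3 ≈ -69389.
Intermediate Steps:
v(E) = -7 (v(E) = 6 - (2 - 1*(-11)) = 6 - (2 + 11) = 6 - 1*13 = 6 - 13 = -7)
y(k) = 338/3 + 2*k² (y(k) = -⅓ + ((k² + k*k) + 113) = -⅓ + ((k² + k²) + 113) = -⅓ + (2*k² + 113) = -⅓ + (113 + 2*k²) = 338/3 + 2*k²)
U = -7
U*y(70) = -7*(338/3 + 2*70²) = -7*(338/3 + 2*4900) = -7*(338/3 + 9800) = -7*29738/3 = -208166/3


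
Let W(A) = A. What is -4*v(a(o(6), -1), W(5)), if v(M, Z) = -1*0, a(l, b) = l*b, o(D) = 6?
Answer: 0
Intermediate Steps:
a(l, b) = b*l
v(M, Z) = 0
-4*v(a(o(6), -1), W(5)) = -4*0 = 0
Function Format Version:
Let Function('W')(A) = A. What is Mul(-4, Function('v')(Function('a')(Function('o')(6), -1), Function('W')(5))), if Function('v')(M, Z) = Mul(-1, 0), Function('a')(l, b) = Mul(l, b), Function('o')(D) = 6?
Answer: 0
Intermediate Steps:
Function('a')(l, b) = Mul(b, l)
Function('v')(M, Z) = 0
Mul(-4, Function('v')(Function('a')(Function('o')(6), -1), Function('W')(5))) = Mul(-4, 0) = 0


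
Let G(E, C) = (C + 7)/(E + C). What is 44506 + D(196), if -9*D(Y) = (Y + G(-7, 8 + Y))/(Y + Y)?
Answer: 10310781091/231672 ≈ 44506.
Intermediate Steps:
G(E, C) = (7 + C)/(C + E)
D(Y) = -(Y + (15 + Y)/(1 + Y))/(18*Y) (D(Y) = -(Y + (7 + (8 + Y))/((8 + Y) - 7))/(9*(Y + Y)) = -(Y + (15 + Y)/(1 + Y))/(9*(2*Y)) = -(Y + (15 + Y)/(1 + Y))*1/(2*Y)/9 = -(Y + (15 + Y)/(1 + Y))/(18*Y))
44506 + D(196) = 44506 + (1/18)*(-15 - 1*196 - 1*196*(1 + 196))/(196*(1 + 196)) = 44506 + (1/18)*(1/196)*(-15 - 196 - 1*196*197)/197 = 44506 + (1/18)*(1/196)*(1/197)*(-15 - 196 - 38612) = 44506 + (1/18)*(1/196)*(1/197)*(-38823) = 44506 - 12941/231672 = 10310781091/231672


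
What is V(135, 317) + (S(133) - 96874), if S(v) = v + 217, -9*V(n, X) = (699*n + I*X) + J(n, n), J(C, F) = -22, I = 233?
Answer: -345640/3 ≈ -1.1521e+5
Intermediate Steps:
V(n, X) = 22/9 - 233*n/3 - 233*X/9 (V(n, X) = -((699*n + 233*X) - 22)/9 = -((233*X + 699*n) - 22)/9 = -(-22 + 233*X + 699*n)/9 = 22/9 - 233*n/3 - 233*X/9)
S(v) = 217 + v
V(135, 317) + (S(133) - 96874) = (22/9 - 233/3*135 - 233/9*317) + ((217 + 133) - 96874) = (22/9 - 10485 - 73861/9) + (350 - 96874) = -56068/3 - 96524 = -345640/3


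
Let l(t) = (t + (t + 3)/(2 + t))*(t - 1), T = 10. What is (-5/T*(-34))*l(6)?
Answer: 4845/8 ≈ 605.63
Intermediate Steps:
l(t) = (-1 + t)*(t + (3 + t)/(2 + t)) (l(t) = (t + (3 + t)/(2 + t))*(-1 + t) = (-1 + t)*(t + (3 + t)/(2 + t)))
(-5/T*(-34))*l(6) = (-5/10*(-34))*((-3 + 6³ + 2*6²)/(2 + 6)) = (-5*⅒*(-34))*((-3 + 216 + 2*36)/8) = (-½*(-34))*((-3 + 216 + 72)/8) = 17*((⅛)*285) = 17*(285/8) = 4845/8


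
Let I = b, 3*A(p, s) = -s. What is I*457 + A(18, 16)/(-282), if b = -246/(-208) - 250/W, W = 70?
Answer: -336162005/307944 ≈ -1091.6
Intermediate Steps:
A(p, s) = -s/3 (A(p, s) = (-s)/3 = -s/3)
b = -1739/728 (b = -246/(-208) - 250/70 = -246*(-1/208) - 250*1/70 = 123/104 - 25/7 = -1739/728 ≈ -2.3887)
I = -1739/728 ≈ -2.3887
I*457 + A(18, 16)/(-282) = -1739/728*457 - ⅓*16/(-282) = -794723/728 - 16/3*(-1/282) = -794723/728 + 8/423 = -336162005/307944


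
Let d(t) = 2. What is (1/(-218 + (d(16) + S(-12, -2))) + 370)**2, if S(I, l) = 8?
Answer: 5922687681/43264 ≈ 1.3690e+5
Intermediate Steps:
(1/(-218 + (d(16) + S(-12, -2))) + 370)**2 = (1/(-218 + (2 + 8)) + 370)**2 = (1/(-218 + 10) + 370)**2 = (1/(-208) + 370)**2 = (-1/208 + 370)**2 = (76959/208)**2 = 5922687681/43264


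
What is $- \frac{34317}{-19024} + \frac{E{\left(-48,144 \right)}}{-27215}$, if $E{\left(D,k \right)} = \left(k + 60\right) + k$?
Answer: $\frac{22617483}{12627760} \approx 1.7911$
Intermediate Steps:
$E{\left(D,k \right)} = 60 + 2 k$ ($E{\left(D,k \right)} = \left(60 + k\right) + k = 60 + 2 k$)
$- \frac{34317}{-19024} + \frac{E{\left(-48,144 \right)}}{-27215} = - \frac{34317}{-19024} + \frac{60 + 2 \cdot 144}{-27215} = \left(-34317\right) \left(- \frac{1}{19024}\right) + \left(60 + 288\right) \left(- \frac{1}{27215}\right) = \frac{837}{464} + 348 \left(- \frac{1}{27215}\right) = \frac{837}{464} - \frac{348}{27215} = \frac{22617483}{12627760}$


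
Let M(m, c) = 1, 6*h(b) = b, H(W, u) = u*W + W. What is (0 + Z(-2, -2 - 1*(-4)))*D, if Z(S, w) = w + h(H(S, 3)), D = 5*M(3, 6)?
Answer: 10/3 ≈ 3.3333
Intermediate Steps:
H(W, u) = W + W*u (H(W, u) = W*u + W = W + W*u)
h(b) = b/6
D = 5 (D = 5*1 = 5)
Z(S, w) = w + 2*S/3 (Z(S, w) = w + (S*(1 + 3))/6 = w + (S*4)/6 = w + (4*S)/6 = w + 2*S/3)
(0 + Z(-2, -2 - 1*(-4)))*D = (0 + ((-2 - 1*(-4)) + (2/3)*(-2)))*5 = (0 + ((-2 + 4) - 4/3))*5 = (0 + (2 - 4/3))*5 = (0 + 2/3)*5 = (2/3)*5 = 10/3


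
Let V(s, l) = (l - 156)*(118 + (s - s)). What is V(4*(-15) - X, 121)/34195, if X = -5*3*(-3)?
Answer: -118/977 ≈ -0.12078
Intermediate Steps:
X = 45 (X = -15*(-3) = 45)
V(s, l) = -18408 + 118*l (V(s, l) = (-156 + l)*(118 + 0) = (-156 + l)*118 = -18408 + 118*l)
V(4*(-15) - X, 121)/34195 = (-18408 + 118*121)/34195 = (-18408 + 14278)*(1/34195) = -4130*1/34195 = -118/977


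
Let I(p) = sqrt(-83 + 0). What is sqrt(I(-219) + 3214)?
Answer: sqrt(3214 + I*sqrt(83)) ≈ 56.692 + 0.08035*I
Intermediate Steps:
I(p) = I*sqrt(83) (I(p) = sqrt(-83) = I*sqrt(83))
sqrt(I(-219) + 3214) = sqrt(I*sqrt(83) + 3214) = sqrt(3214 + I*sqrt(83))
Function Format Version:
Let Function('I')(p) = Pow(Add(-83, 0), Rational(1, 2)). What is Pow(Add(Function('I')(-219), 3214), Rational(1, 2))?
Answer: Pow(Add(3214, Mul(I, Pow(83, Rational(1, 2)))), Rational(1, 2)) ≈ Add(56.692, Mul(0.08035, I))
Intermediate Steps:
Function('I')(p) = Mul(I, Pow(83, Rational(1, 2))) (Function('I')(p) = Pow(-83, Rational(1, 2)) = Mul(I, Pow(83, Rational(1, 2))))
Pow(Add(Function('I')(-219), 3214), Rational(1, 2)) = Pow(Add(Mul(I, Pow(83, Rational(1, 2))), 3214), Rational(1, 2)) = Pow(Add(3214, Mul(I, Pow(83, Rational(1, 2)))), Rational(1, 2))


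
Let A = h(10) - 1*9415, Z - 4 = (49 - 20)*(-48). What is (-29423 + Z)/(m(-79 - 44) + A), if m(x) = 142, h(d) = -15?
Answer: 30811/9288 ≈ 3.3173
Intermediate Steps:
Z = -1388 (Z = 4 + (49 - 20)*(-48) = 4 + 29*(-48) = 4 - 1392 = -1388)
A = -9430 (A = -15 - 1*9415 = -15 - 9415 = -9430)
(-29423 + Z)/(m(-79 - 44) + A) = (-29423 - 1388)/(142 - 9430) = -30811/(-9288) = -30811*(-1/9288) = 30811/9288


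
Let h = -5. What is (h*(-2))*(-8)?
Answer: -80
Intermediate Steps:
(h*(-2))*(-8) = -5*(-2)*(-8) = 10*(-8) = -80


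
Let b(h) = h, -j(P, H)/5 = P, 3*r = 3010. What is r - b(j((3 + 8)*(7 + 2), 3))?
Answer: 4495/3 ≈ 1498.3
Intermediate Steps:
r = 3010/3 (r = (⅓)*3010 = 3010/3 ≈ 1003.3)
j(P, H) = -5*P
r - b(j((3 + 8)*(7 + 2), 3)) = 3010/3 - (-5)*(3 + 8)*(7 + 2) = 3010/3 - (-5)*11*9 = 3010/3 - (-5)*99 = 3010/3 - 1*(-495) = 3010/3 + 495 = 4495/3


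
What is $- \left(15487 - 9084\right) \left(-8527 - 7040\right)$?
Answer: $99675501$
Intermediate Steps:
$- \left(15487 - 9084\right) \left(-8527 - 7040\right) = - 6403 \left(-15567\right) = \left(-1\right) \left(-99675501\right) = 99675501$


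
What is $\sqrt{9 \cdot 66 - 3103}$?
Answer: $i \sqrt{2509} \approx 50.09 i$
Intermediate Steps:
$\sqrt{9 \cdot 66 - 3103} = \sqrt{594 - 3103} = \sqrt{-2509} = i \sqrt{2509}$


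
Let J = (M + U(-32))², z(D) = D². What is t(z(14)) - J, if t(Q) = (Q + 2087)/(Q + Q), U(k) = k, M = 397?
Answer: -52221917/392 ≈ -1.3322e+5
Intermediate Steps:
J = 133225 (J = (397 - 32)² = 365² = 133225)
t(Q) = (2087 + Q)/(2*Q) (t(Q) = (2087 + Q)/((2*Q)) = (2087 + Q)*(1/(2*Q)) = (2087 + Q)/(2*Q))
t(z(14)) - J = (2087 + 14²)/(2*(14²)) - 1*133225 = (½)*(2087 + 196)/196 - 133225 = (½)*(1/196)*2283 - 133225 = 2283/392 - 133225 = -52221917/392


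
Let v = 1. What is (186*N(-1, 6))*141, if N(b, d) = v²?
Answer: 26226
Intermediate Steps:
N(b, d) = 1 (N(b, d) = 1² = 1)
(186*N(-1, 6))*141 = (186*1)*141 = 186*141 = 26226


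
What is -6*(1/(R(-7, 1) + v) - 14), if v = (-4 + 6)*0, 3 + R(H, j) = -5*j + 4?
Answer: 171/2 ≈ 85.500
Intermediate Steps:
R(H, j) = 1 - 5*j (R(H, j) = -3 + (-5*j + 4) = -3 + (4 - 5*j) = 1 - 5*j)
v = 0 (v = 2*0 = 0)
-6*(1/(R(-7, 1) + v) - 14) = -6*(1/((1 - 5*1) + 0) - 14) = -6*(1/((1 - 5) + 0) - 14) = -6*(1/(-4 + 0) - 14) = -6*(1/(-4) - 14) = -6*(-1/4 - 14) = -6*(-57/4) = 171/2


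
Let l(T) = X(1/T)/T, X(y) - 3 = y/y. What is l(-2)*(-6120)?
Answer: 12240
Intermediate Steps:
X(y) = 4 (X(y) = 3 + y/y = 3 + 1 = 4)
l(T) = 4/T
l(-2)*(-6120) = (4/(-2))*(-6120) = (4*(-½))*(-6120) = -2*(-6120) = 12240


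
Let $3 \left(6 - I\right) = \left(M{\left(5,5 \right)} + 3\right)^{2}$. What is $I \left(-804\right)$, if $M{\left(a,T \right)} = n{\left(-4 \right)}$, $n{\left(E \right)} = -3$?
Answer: $-4824$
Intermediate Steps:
$M{\left(a,T \right)} = -3$
$I = 6$ ($I = 6 - \frac{\left(-3 + 3\right)^{2}}{3} = 6 - \frac{0^{2}}{3} = 6 - 0 = 6 + 0 = 6$)
$I \left(-804\right) = 6 \left(-804\right) = -4824$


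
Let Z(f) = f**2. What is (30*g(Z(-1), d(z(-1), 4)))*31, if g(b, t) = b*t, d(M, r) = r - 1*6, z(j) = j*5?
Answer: -1860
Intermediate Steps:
z(j) = 5*j
d(M, r) = -6 + r (d(M, r) = r - 6 = -6 + r)
(30*g(Z(-1), d(z(-1), 4)))*31 = (30*((-1)**2*(-6 + 4)))*31 = (30*(1*(-2)))*31 = (30*(-2))*31 = -60*31 = -1860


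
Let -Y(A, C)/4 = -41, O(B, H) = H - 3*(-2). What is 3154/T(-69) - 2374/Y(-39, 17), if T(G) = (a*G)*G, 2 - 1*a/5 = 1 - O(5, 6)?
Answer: -367076327/25376130 ≈ -14.465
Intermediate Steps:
O(B, H) = 6 + H (O(B, H) = H + 6 = 6 + H)
Y(A, C) = 164 (Y(A, C) = -4*(-41) = 164)
a = 65 (a = 10 - 5*(1 - (6 + 6)) = 10 - 5*(1 - 1*12) = 10 - 5*(1 - 12) = 10 - 5*(-11) = 10 + 55 = 65)
T(G) = 65*G**2 (T(G) = (65*G)*G = 65*G**2)
3154/T(-69) - 2374/Y(-39, 17) = 3154/((65*(-69)**2)) - 2374/164 = 3154/((65*4761)) - 2374*1/164 = 3154/309465 - 1187/82 = -367076327/25376130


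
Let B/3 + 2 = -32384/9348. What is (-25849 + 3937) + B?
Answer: -17082218/779 ≈ -21928.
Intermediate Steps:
B = -12770/779 (B = -6 + 3*(-32384/9348) = -6 + 3*(-32384*1/9348) = -6 + 3*(-8096/2337) = -6 - 8096/779 = -12770/779 ≈ -16.393)
(-25849 + 3937) + B = (-25849 + 3937) - 12770/779 = -21912 - 12770/779 = -17082218/779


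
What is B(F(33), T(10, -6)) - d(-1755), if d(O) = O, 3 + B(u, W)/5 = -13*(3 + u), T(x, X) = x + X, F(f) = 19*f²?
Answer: -1343370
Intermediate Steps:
T(x, X) = X + x
B(u, W) = -210 - 65*u (B(u, W) = -15 + 5*(-13*(3 + u)) = -15 + 5*(-39 - 13*u) = -15 + (-195 - 65*u) = -210 - 65*u)
B(F(33), T(10, -6)) - d(-1755) = (-210 - 1235*33²) - 1*(-1755) = (-210 - 1235*1089) + 1755 = (-210 - 65*20691) + 1755 = (-210 - 1344915) + 1755 = -1345125 + 1755 = -1343370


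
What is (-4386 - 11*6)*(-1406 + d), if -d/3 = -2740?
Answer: -30335928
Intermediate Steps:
d = 8220 (d = -3*(-2740) = 8220)
(-4386 - 11*6)*(-1406 + d) = (-4386 - 11*6)*(-1406 + 8220) = (-4386 - 66)*6814 = -4452*6814 = -30335928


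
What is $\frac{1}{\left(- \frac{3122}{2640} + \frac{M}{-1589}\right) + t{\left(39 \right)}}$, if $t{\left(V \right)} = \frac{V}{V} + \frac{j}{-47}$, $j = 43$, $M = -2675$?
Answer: $\frac{98581560}{57766757} \approx 1.7065$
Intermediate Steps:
$t{\left(V \right)} = \frac{4}{47}$ ($t{\left(V \right)} = \frac{V}{V} + \frac{43}{-47} = 1 + 43 \left(- \frac{1}{47}\right) = 1 - \frac{43}{47} = \frac{4}{47}$)
$\frac{1}{\left(- \frac{3122}{2640} + \frac{M}{-1589}\right) + t{\left(39 \right)}} = \frac{1}{\left(- \frac{3122}{2640} - \frac{2675}{-1589}\right) + \frac{4}{47}} = \frac{1}{\left(\left(-3122\right) \frac{1}{2640} - - \frac{2675}{1589}\right) + \frac{4}{47}} = \frac{1}{\left(- \frac{1561}{1320} + \frac{2675}{1589}\right) + \frac{4}{47}} = \frac{1}{\frac{1050571}{2097480} + \frac{4}{47}} = \frac{1}{\frac{57766757}{98581560}} = \frac{98581560}{57766757}$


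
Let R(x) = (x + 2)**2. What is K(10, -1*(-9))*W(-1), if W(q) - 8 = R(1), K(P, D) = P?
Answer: 170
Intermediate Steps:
R(x) = (2 + x)**2
W(q) = 17 (W(q) = 8 + (2 + 1)**2 = 8 + 3**2 = 8 + 9 = 17)
K(10, -1*(-9))*W(-1) = 10*17 = 170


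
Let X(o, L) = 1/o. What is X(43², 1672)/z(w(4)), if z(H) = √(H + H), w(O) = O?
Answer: √2/7396 ≈ 0.00019121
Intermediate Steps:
z(H) = √2*√H (z(H) = √(2*H) = √2*√H)
X(43², 1672)/z(w(4)) = 1/((43²)*((√2*√4))) = 1/(1849*((√2*2))) = 1/(1849*((2*√2))) = (√2/4)/1849 = √2/7396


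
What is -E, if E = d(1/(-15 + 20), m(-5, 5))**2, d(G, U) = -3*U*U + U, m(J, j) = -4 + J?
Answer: -63504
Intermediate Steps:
d(G, U) = U - 3*U**2 (d(G, U) = -3*U**2 + U = U - 3*U**2)
E = 63504 (E = ((-4 - 5)*(1 - 3*(-4 - 5)))**2 = (-9*(1 - 3*(-9)))**2 = (-9*(1 + 27))**2 = (-9*28)**2 = (-252)**2 = 63504)
-E = -1*63504 = -63504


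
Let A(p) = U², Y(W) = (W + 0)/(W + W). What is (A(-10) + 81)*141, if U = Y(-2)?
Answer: 45825/4 ≈ 11456.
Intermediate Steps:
Y(W) = ½ (Y(W) = W/((2*W)) = W*(1/(2*W)) = ½)
U = ½ ≈ 0.50000
A(p) = ¼ (A(p) = (½)² = ¼)
(A(-10) + 81)*141 = (¼ + 81)*141 = (325/4)*141 = 45825/4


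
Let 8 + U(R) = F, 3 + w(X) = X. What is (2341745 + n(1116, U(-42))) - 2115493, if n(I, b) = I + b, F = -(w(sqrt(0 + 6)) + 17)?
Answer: 227346 - sqrt(6) ≈ 2.2734e+5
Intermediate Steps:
w(X) = -3 + X
F = -14 - sqrt(6) (F = -((-3 + sqrt(0 + 6)) + 17) = -((-3 + sqrt(6)) + 17) = -(14 + sqrt(6)) = -14 - sqrt(6) ≈ -16.449)
U(R) = -22 - sqrt(6) (U(R) = -8 + (-14 - sqrt(6)) = -22 - sqrt(6))
(2341745 + n(1116, U(-42))) - 2115493 = (2341745 + (1116 + (-22 - sqrt(6)))) - 2115493 = (2341745 + (1094 - sqrt(6))) - 2115493 = (2342839 - sqrt(6)) - 2115493 = 227346 - sqrt(6)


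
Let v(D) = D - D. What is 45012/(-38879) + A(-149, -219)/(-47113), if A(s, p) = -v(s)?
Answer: -45012/38879 ≈ -1.1577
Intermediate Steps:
v(D) = 0
A(s, p) = 0 (A(s, p) = -1*0 = 0)
45012/(-38879) + A(-149, -219)/(-47113) = 45012/(-38879) + 0/(-47113) = 45012*(-1/38879) + 0*(-1/47113) = -45012/38879 + 0 = -45012/38879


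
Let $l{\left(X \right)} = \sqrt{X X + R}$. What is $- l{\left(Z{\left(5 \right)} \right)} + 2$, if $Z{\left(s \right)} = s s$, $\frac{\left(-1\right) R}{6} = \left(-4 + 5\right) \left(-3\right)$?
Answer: $2 - \sqrt{643} \approx -23.357$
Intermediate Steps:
$R = 18$ ($R = - 6 \left(-4 + 5\right) \left(-3\right) = - 6 \cdot 1 \left(-3\right) = \left(-6\right) \left(-3\right) = 18$)
$Z{\left(s \right)} = s^{2}$
$l{\left(X \right)} = \sqrt{18 + X^{2}}$ ($l{\left(X \right)} = \sqrt{X X + 18} = \sqrt{X^{2} + 18} = \sqrt{18 + X^{2}}$)
$- l{\left(Z{\left(5 \right)} \right)} + 2 = - \sqrt{18 + \left(5^{2}\right)^{2}} + 2 = - \sqrt{18 + 25^{2}} + 2 = - \sqrt{18 + 625} + 2 = - \sqrt{643} + 2 = 2 - \sqrt{643}$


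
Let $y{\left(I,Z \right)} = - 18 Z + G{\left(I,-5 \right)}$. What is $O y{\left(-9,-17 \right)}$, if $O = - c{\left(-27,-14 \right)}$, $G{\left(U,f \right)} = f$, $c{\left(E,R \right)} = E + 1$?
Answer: $7826$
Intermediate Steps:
$c{\left(E,R \right)} = 1 + E$
$O = 26$ ($O = - (1 - 27) = \left(-1\right) \left(-26\right) = 26$)
$y{\left(I,Z \right)} = -5 - 18 Z$ ($y{\left(I,Z \right)} = - 18 Z - 5 = -5 - 18 Z$)
$O y{\left(-9,-17 \right)} = 26 \left(-5 - -306\right) = 26 \left(-5 + 306\right) = 26 \cdot 301 = 7826$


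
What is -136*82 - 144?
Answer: -11296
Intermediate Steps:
-136*82 - 144 = -11152 - 144 = -11296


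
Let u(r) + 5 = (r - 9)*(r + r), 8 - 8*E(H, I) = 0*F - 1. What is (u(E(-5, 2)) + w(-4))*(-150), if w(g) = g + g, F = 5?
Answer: 73725/16 ≈ 4607.8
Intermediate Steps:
E(H, I) = 9/8 (E(H, I) = 1 - (0*5 - 1)/8 = 1 - (0 - 1)/8 = 1 - ⅛*(-1) = 1 + ⅛ = 9/8)
u(r) = -5 + 2*r*(-9 + r) (u(r) = -5 + (r - 9)*(r + r) = -5 + (-9 + r)*(2*r) = -5 + 2*r*(-9 + r))
w(g) = 2*g
(u(E(-5, 2)) + w(-4))*(-150) = ((-5 - 18*9/8 + 2*(9/8)²) + 2*(-4))*(-150) = ((-5 - 81/4 + 2*(81/64)) - 8)*(-150) = ((-5 - 81/4 + 81/32) - 8)*(-150) = (-727/32 - 8)*(-150) = -983/32*(-150) = 73725/16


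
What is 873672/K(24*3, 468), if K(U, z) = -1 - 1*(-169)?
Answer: 36403/7 ≈ 5200.4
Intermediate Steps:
K(U, z) = 168 (K(U, z) = -1 + 169 = 168)
873672/K(24*3, 468) = 873672/168 = 873672*(1/168) = 36403/7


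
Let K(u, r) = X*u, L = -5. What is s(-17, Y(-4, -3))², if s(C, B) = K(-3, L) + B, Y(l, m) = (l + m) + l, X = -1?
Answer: 64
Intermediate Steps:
Y(l, m) = m + 2*l
K(u, r) = -u
s(C, B) = 3 + B (s(C, B) = -1*(-3) + B = 3 + B)
s(-17, Y(-4, -3))² = (3 + (-3 + 2*(-4)))² = (3 + (-3 - 8))² = (3 - 11)² = (-8)² = 64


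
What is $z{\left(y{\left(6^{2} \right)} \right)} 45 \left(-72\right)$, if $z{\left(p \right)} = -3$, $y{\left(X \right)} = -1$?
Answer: $9720$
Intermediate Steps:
$z{\left(y{\left(6^{2} \right)} \right)} 45 \left(-72\right) = \left(-3\right) 45 \left(-72\right) = \left(-135\right) \left(-72\right) = 9720$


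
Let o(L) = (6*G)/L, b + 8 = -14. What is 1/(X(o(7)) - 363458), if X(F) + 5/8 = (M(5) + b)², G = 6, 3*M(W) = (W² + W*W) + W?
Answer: -72/26168053 ≈ -2.7514e-6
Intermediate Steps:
M(W) = W/3 + 2*W²/3 (M(W) = ((W² + W*W) + W)/3 = ((W² + W²) + W)/3 = (2*W² + W)/3 = (W + 2*W²)/3 = W/3 + 2*W²/3)
b = -22 (b = -8 - 14 = -22)
o(L) = 36/L (o(L) = (6*6)/L = 36/L)
X(F) = 923/72 (X(F) = -5/8 + ((⅓)*5*(1 + 2*5) - 22)² = -5/8 + ((⅓)*5*(1 + 10) - 22)² = -5/8 + ((⅓)*5*11 - 22)² = -5/8 + (55/3 - 22)² = -5/8 + (-11/3)² = -5/8 + 121/9 = 923/72)
1/(X(o(7)) - 363458) = 1/(923/72 - 363458) = 1/(-26168053/72) = -72/26168053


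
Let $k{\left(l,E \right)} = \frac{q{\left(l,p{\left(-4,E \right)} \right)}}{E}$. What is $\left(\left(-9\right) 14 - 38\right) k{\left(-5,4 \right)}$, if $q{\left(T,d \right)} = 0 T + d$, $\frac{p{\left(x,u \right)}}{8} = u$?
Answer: $-1312$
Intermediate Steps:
$p{\left(x,u \right)} = 8 u$
$q{\left(T,d \right)} = d$ ($q{\left(T,d \right)} = 0 + d = d$)
$k{\left(l,E \right)} = 8$ ($k{\left(l,E \right)} = \frac{8 E}{E} = 8$)
$\left(\left(-9\right) 14 - 38\right) k{\left(-5,4 \right)} = \left(\left(-9\right) 14 - 38\right) 8 = \left(-126 - 38\right) 8 = \left(-164\right) 8 = -1312$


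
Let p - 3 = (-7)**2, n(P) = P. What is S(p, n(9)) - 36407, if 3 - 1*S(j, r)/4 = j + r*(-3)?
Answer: -36495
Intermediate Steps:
p = 52 (p = 3 + (-7)**2 = 3 + 49 = 52)
S(j, r) = 12 - 4*j + 12*r (S(j, r) = 12 - 4*(j + r*(-3)) = 12 - 4*(j - 3*r) = 12 + (-4*j + 12*r) = 12 - 4*j + 12*r)
S(p, n(9)) - 36407 = (12 - 4*52 + 12*9) - 36407 = (12 - 208 + 108) - 36407 = -88 - 36407 = -36495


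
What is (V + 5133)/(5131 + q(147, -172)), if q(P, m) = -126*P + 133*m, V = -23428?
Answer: 18295/36267 ≈ 0.50445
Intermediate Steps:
(V + 5133)/(5131 + q(147, -172)) = (-23428 + 5133)/(5131 + (-126*147 + 133*(-172))) = -18295/(5131 + (-18522 - 22876)) = -18295/(5131 - 41398) = -18295/(-36267) = -18295*(-1/36267) = 18295/36267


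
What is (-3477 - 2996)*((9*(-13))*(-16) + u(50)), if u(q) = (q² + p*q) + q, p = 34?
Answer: -39627706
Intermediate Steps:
u(q) = q² + 35*q (u(q) = (q² + 34*q) + q = q² + 35*q)
(-3477 - 2996)*((9*(-13))*(-16) + u(50)) = (-3477 - 2996)*((9*(-13))*(-16) + 50*(35 + 50)) = -6473*(-117*(-16) + 50*85) = -6473*(1872 + 4250) = -6473*6122 = -39627706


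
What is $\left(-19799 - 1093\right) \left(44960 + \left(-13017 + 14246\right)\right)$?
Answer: $-964980588$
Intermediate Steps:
$\left(-19799 - 1093\right) \left(44960 + \left(-13017 + 14246\right)\right) = - 20892 \left(44960 + 1229\right) = \left(-20892\right) 46189 = -964980588$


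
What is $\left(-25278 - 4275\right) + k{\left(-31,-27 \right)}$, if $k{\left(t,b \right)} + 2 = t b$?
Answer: $-28718$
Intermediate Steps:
$k{\left(t,b \right)} = -2 + b t$ ($k{\left(t,b \right)} = -2 + t b = -2 + b t$)
$\left(-25278 - 4275\right) + k{\left(-31,-27 \right)} = \left(-25278 - 4275\right) - -835 = -29553 + \left(-2 + 837\right) = -29553 + 835 = -28718$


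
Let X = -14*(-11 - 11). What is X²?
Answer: 94864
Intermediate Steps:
X = 308 (X = -14*(-22) = 308)
X² = 308² = 94864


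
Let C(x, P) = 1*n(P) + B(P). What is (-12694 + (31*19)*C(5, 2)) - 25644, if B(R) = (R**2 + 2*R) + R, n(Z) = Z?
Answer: -31270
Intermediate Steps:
B(R) = R**2 + 3*R
C(x, P) = P + P*(3 + P) (C(x, P) = 1*P + P*(3 + P) = P + P*(3 + P))
(-12694 + (31*19)*C(5, 2)) - 25644 = (-12694 + (31*19)*(2*(4 + 2))) - 25644 = (-12694 + 589*(2*6)) - 25644 = (-12694 + 589*12) - 25644 = (-12694 + 7068) - 25644 = -5626 - 25644 = -31270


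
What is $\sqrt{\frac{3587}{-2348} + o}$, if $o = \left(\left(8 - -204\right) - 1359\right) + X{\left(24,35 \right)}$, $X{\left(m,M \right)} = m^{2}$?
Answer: $\frac{i \sqrt{789101165}}{1174} \approx 23.928 i$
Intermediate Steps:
$o = -571$ ($o = \left(\left(8 - -204\right) - 1359\right) + 24^{2} = \left(\left(8 + 204\right) - 1359\right) + 576 = \left(212 - 1359\right) + 576 = -1147 + 576 = -571$)
$\sqrt{\frac{3587}{-2348} + o} = \sqrt{\frac{3587}{-2348} - 571} = \sqrt{3587 \left(- \frac{1}{2348}\right) - 571} = \sqrt{- \frac{3587}{2348} - 571} = \sqrt{- \frac{1344295}{2348}} = \frac{i \sqrt{789101165}}{1174}$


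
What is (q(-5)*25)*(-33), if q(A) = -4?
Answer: 3300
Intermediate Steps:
(q(-5)*25)*(-33) = -4*25*(-33) = -100*(-33) = 3300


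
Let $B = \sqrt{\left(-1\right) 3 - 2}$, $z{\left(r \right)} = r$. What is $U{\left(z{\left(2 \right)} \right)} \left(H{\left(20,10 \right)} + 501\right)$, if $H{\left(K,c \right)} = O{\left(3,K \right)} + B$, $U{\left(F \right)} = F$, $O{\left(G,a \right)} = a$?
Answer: $1042 + 2 i \sqrt{5} \approx 1042.0 + 4.4721 i$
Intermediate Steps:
$B = i \sqrt{5}$ ($B = \sqrt{-3 - 2} = \sqrt{-5} = i \sqrt{5} \approx 2.2361 i$)
$H{\left(K,c \right)} = K + i \sqrt{5}$
$U{\left(z{\left(2 \right)} \right)} \left(H{\left(20,10 \right)} + 501\right) = 2 \left(\left(20 + i \sqrt{5}\right) + 501\right) = 2 \left(521 + i \sqrt{5}\right) = 1042 + 2 i \sqrt{5}$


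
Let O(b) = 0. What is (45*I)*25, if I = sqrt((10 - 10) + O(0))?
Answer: 0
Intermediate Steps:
I = 0 (I = sqrt((10 - 10) + 0) = sqrt(0 + 0) = sqrt(0) = 0)
(45*I)*25 = (45*0)*25 = 0*25 = 0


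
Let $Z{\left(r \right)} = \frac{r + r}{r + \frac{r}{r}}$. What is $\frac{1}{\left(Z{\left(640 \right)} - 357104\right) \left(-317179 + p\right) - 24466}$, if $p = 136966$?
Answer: $\frac{641}{41251169645086} \approx 1.5539 \cdot 10^{-11}$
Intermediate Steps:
$Z{\left(r \right)} = \frac{2 r}{1 + r}$ ($Z{\left(r \right)} = \frac{2 r}{r + 1} = \frac{2 r}{1 + r}$)
$\frac{1}{\left(Z{\left(640 \right)} - 357104\right) \left(-317179 + p\right) - 24466} = \frac{1}{\left(2 \cdot 640 \frac{1}{1 + 640} - 357104\right) \left(-317179 + 136966\right) - 24466} = \frac{1}{\left(2 \cdot 640 \cdot \frac{1}{641} - 357104\right) \left(-180213\right) - 24466} = \frac{1}{\left(\frac{1280}{641} - 357104\right) \left(-180213\right) - 24466} = \frac{1}{\left(- \frac{228902384}{641}\right) \left(-180213\right) - 24466} = \frac{1}{\frac{41251185327792}{641} - 24466} = \frac{1}{\frac{41251169645086}{641}} = \frac{641}{41251169645086}$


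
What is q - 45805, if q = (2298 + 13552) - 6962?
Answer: -36917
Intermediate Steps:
q = 8888 (q = 15850 - 6962 = 8888)
q - 45805 = 8888 - 45805 = -36917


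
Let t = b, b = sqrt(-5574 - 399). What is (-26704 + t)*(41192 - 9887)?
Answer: -835968720 + 31305*I*sqrt(5973) ≈ -8.3597e+8 + 2.4194e+6*I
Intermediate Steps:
b = I*sqrt(5973) (b = sqrt(-5973) = I*sqrt(5973) ≈ 77.285*I)
t = I*sqrt(5973) ≈ 77.285*I
(-26704 + t)*(41192 - 9887) = (-26704 + I*sqrt(5973))*(41192 - 9887) = (-26704 + I*sqrt(5973))*31305 = -835968720 + 31305*I*sqrt(5973)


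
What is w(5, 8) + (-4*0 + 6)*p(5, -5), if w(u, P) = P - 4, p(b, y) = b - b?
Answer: 4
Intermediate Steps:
p(b, y) = 0
w(u, P) = -4 + P
w(5, 8) + (-4*0 + 6)*p(5, -5) = (-4 + 8) + (-4*0 + 6)*0 = 4 + (0 + 6)*0 = 4 + 6*0 = 4 + 0 = 4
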